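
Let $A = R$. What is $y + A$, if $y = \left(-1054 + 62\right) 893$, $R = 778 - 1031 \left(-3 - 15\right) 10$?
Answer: $-699498$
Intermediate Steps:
$R = 186358$ ($R = 778 - 1031 \left(\left(-18\right) 10\right) = 778 - -185580 = 778 + 185580 = 186358$)
$A = 186358$
$y = -885856$ ($y = \left(-992\right) 893 = -885856$)
$y + A = -885856 + 186358 = -699498$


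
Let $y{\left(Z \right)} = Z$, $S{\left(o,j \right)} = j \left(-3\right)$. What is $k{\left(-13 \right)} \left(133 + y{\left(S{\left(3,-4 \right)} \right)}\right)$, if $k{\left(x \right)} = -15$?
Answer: $-2175$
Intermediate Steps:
$S{\left(o,j \right)} = - 3 j$
$k{\left(-13 \right)} \left(133 + y{\left(S{\left(3,-4 \right)} \right)}\right) = - 15 \left(133 - -12\right) = - 15 \left(133 + 12\right) = \left(-15\right) 145 = -2175$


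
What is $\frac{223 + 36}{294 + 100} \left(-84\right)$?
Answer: $- \frac{10878}{197} \approx -55.218$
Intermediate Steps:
$\frac{223 + 36}{294 + 100} \left(-84\right) = \frac{259}{394} \left(-84\right) = - \frac{10878}{197}$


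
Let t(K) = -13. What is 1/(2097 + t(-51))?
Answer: 1/2084 ≈ 0.00047985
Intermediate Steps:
1/(2097 + t(-51)) = 1/(2097 - 13) = 1/2084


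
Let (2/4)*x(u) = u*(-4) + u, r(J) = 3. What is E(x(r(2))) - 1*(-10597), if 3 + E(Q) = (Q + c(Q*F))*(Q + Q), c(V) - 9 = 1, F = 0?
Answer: 10882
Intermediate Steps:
c(V) = 10 (c(V) = 9 + 1 = 10)
x(u) = -6*u (x(u) = 2*(u*(-4) + u) = 2*(-4*u + u) = 2*(-3*u) = -6*u)
E(Q) = -3 + 2*Q*(10 + Q) (E(Q) = -3 + (Q + 10)*(Q + Q) = -3 + (10 + Q)*(2*Q) = -3 + 2*Q*(10 + Q))
E(x(r(2))) - 1*(-10597) = (-3 + 2*(-6*3)² + 20*(-6*3)) - 1*(-10597) = (-3 + 2*(-18)² + 20*(-18)) + 10597 = (-3 + 2*324 - 360) + 10597 = (-3 + 648 - 360) + 10597 = 285 + 10597 = 10882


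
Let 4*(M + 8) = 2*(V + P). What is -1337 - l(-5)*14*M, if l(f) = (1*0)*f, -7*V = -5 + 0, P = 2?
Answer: -1337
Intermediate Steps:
V = 5/7 (V = -(-5 + 0)/7 = -1/7*(-5) = 5/7 ≈ 0.71429)
l(f) = 0 (l(f) = 0*f = 0)
M = -93/14 (M = -8 + (2*(5/7 + 2))/4 = -8 + (2*(19/7))/4 = -8 + (1/4)*(38/7) = -8 + 19/14 = -93/14 ≈ -6.6429)
-1337 - l(-5)*14*M = -1337 - 0*14*(-93)/14 = -1337 - 0*(-93)/14 = -1337 - 1*0 = -1337 + 0 = -1337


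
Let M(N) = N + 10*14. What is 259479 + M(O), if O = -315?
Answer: 259304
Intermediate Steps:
M(N) = 140 + N (M(N) = N + 140 = 140 + N)
259479 + M(O) = 259479 + (140 - 315) = 259479 - 175 = 259304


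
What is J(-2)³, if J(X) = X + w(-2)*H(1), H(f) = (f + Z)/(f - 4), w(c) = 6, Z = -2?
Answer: 0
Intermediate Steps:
H(f) = (-2 + f)/(-4 + f) (H(f) = (f - 2)/(f - 4) = (-2 + f)/(-4 + f))
J(X) = 2 + X (J(X) = X + 6*((-2 + 1)/(-4 + 1)) = X + 6*(-1/(-3)) = X + 6*(-⅓*(-1)) = X + 6*(⅓) = X + 2 = 2 + X)
J(-2)³ = (2 - 2)³ = 0³ = 0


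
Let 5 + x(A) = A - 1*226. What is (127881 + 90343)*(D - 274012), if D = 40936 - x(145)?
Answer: -50844009760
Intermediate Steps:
x(A) = -231 + A (x(A) = -5 + (A - 1*226) = -5 + (A - 226) = -5 + (-226 + A) = -231 + A)
D = 41022 (D = 40936 - (-231 + 145) = 40936 - 1*(-86) = 40936 + 86 = 41022)
(127881 + 90343)*(D - 274012) = (127881 + 90343)*(41022 - 274012) = 218224*(-232990) = -50844009760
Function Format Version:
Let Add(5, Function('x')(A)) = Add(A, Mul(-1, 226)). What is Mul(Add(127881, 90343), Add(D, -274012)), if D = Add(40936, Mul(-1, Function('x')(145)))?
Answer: -50844009760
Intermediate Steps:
Function('x')(A) = Add(-231, A) (Function('x')(A) = Add(-5, Add(A, Mul(-1, 226))) = Add(-5, Add(A, -226)) = Add(-5, Add(-226, A)) = Add(-231, A))
D = 41022 (D = Add(40936, Mul(-1, Add(-231, 145))) = Add(40936, Mul(-1, -86)) = Add(40936, 86) = 41022)
Mul(Add(127881, 90343), Add(D, -274012)) = Mul(Add(127881, 90343), Add(41022, -274012)) = Mul(218224, -232990) = -50844009760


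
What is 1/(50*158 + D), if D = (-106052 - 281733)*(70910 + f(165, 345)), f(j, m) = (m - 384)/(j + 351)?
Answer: -172/4729621108195 ≈ -3.6367e-11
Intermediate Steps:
f(j, m) = (-384 + m)/(351 + j)
D = -4729622466995/172 (D = (-106052 - 281733)*(70910 + (-384 + 345)/(351 + 165)) = -387785*(70910 - 39/516) = -387785*(70910 + (1/516)*(-39)) = -387785*(70910 - 13/172) = -387785*12196507/172 = -4729622466995/172 ≈ -2.7498e+10)
1/(50*158 + D) = 1/(50*158 - 4729622466995/172) = 1/(7900 - 4729622466995/172) = 1/(-4729621108195/172) = -172/4729621108195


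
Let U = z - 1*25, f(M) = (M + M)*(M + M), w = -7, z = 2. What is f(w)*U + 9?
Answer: -4499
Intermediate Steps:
f(M) = 4*M² (f(M) = (2*M)*(2*M) = 4*M²)
U = -23 (U = 2 - 1*25 = 2 - 25 = -23)
f(w)*U + 9 = (4*(-7)²)*(-23) + 9 = (4*49)*(-23) + 9 = 196*(-23) + 9 = -4508 + 9 = -4499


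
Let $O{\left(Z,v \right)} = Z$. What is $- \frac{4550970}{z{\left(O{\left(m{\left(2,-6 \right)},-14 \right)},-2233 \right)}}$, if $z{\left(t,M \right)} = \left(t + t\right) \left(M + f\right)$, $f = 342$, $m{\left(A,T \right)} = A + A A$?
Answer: $\frac{758495}{3782} \approx 200.55$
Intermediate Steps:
$m{\left(A,T \right)} = A + A^{2}$
$z{\left(t,M \right)} = 2 t \left(342 + M\right)$ ($z{\left(t,M \right)} = \left(t + t\right) \left(M + 342\right) = 2 t \left(342 + M\right)$)
$- \frac{4550970}{z{\left(O{\left(m{\left(2,-6 \right)},-14 \right)},-2233 \right)}} = - \frac{4550970}{2 \cdot 2 \left(1 + 2\right) \left(342 - 2233\right)} = - \frac{4550970}{2 \cdot 2 \cdot 3 \left(-1891\right)} = - \frac{4550970}{2 \cdot 6 \left(-1891\right)} = - \frac{4550970}{-22692} = \left(-4550970\right) \left(- \frac{1}{22692}\right) = \frac{758495}{3782}$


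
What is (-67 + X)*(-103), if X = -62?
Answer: 13287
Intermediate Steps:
(-67 + X)*(-103) = (-67 - 62)*(-103) = -129*(-103) = 13287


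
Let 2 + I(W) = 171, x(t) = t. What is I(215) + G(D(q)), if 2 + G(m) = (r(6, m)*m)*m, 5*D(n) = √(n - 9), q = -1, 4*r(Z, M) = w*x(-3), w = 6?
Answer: 844/5 ≈ 168.80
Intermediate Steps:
r(Z, M) = -9/2 (r(Z, M) = (6*(-3))/4 = (¼)*(-18) = -9/2)
I(W) = 169 (I(W) = -2 + 171 = 169)
D(n) = √(-9 + n)/5 (D(n) = √(n - 9)/5 = √(-9 + n)/5)
G(m) = -2 - 9*m²/2 (G(m) = -2 + (-9*m/2)*m = -2 - 9*m²/2)
I(215) + G(D(q)) = 169 + (-2 - 9*(√(-9 - 1)/5)²/2) = 169 + (-2 - 9*(√(-10)/5)²/2) = 169 + (-2 - 9*((I*√10)/5)²/2) = 169 + (-2 - 9*(I*√10/5)²/2) = 169 + (-2 - 9/2*(-⅖)) = 169 + (-2 + 9/5) = 169 - ⅕ = 844/5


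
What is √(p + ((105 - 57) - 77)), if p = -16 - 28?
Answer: I*√73 ≈ 8.544*I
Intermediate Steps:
p = -44
√(p + ((105 - 57) - 77)) = √(-44 + ((105 - 57) - 77)) = √(-44 + (48 - 77)) = √(-44 - 29) = √(-73) = I*√73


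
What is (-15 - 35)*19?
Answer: -950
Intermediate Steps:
(-15 - 35)*19 = -50*19 = -950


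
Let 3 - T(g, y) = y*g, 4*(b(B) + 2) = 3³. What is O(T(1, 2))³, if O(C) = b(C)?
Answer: 6859/64 ≈ 107.17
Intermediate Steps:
b(B) = 19/4 (b(B) = -2 + (¼)*3³ = -2 + (¼)*27 = -2 + 27/4 = 19/4)
T(g, y) = 3 - g*y (T(g, y) = 3 - y*g = 3 - g*y)
O(C) = 19/4
O(T(1, 2))³ = (19/4)³ = 6859/64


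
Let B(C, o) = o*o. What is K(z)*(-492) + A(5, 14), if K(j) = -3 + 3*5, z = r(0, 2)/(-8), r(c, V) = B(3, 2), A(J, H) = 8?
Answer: -5896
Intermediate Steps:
B(C, o) = o**2
r(c, V) = 4 (r(c, V) = 2**2 = 4)
z = -1/2 (z = 4/(-8) = 4*(-1/8) = -1/2 ≈ -0.50000)
K(j) = 12 (K(j) = -3 + 15 = 12)
K(z)*(-492) + A(5, 14) = 12*(-492) + 8 = -5904 + 8 = -5896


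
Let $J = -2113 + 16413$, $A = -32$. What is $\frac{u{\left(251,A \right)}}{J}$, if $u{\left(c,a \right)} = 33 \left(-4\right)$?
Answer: $- \frac{3}{325} \approx -0.0092308$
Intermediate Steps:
$u{\left(c,a \right)} = -132$
$J = 14300$
$\frac{u{\left(251,A \right)}}{J} = - \frac{132}{14300} = \left(-132\right) \frac{1}{14300} = - \frac{3}{325}$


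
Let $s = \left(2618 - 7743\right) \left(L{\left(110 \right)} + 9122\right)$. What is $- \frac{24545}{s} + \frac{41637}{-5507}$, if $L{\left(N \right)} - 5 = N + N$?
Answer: $- \frac{398883531112}{52760777225} \approx -7.5602$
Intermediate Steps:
$L{\left(N \right)} = 5 + 2 N$ ($L{\left(N \right)} = 5 + \left(N + N\right) = 5 + 2 N$)
$s = -47903375$ ($s = \left(2618 - 7743\right) \left(\left(5 + 2 \cdot 110\right) + 9122\right) = - 5125 \left(\left(5 + 220\right) + 9122\right) = - 5125 \left(225 + 9122\right) = \left(-5125\right) 9347 = -47903375$)
$- \frac{24545}{s} + \frac{41637}{-5507} = - \frac{24545}{-47903375} + \frac{41637}{-5507} = \left(-24545\right) \left(- \frac{1}{47903375}\right) + 41637 \left(- \frac{1}{5507}\right) = \frac{4909}{9580675} - \frac{41637}{5507} = - \frac{398883531112}{52760777225}$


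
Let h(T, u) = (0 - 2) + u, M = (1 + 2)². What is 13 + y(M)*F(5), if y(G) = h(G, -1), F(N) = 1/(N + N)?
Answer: 127/10 ≈ 12.700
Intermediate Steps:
M = 9 (M = 3² = 9)
h(T, u) = -2 + u
F(N) = 1/(2*N)
y(G) = -3 (y(G) = -2 - 1 = -3)
13 + y(M)*F(5) = 13 - 3/(2*5) = 13 - 3*⅒ = 13 - 3/10 = 127/10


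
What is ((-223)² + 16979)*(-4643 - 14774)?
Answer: -1295269236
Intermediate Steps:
((-223)² + 16979)*(-4643 - 14774) = (49729 + 16979)*(-19417) = 66708*(-19417) = -1295269236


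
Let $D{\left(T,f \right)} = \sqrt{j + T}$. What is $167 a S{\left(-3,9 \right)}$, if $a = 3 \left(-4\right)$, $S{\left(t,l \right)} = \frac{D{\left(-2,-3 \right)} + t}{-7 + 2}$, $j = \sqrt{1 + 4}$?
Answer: $- \frac{6012}{5} + \frac{2004 \sqrt{-2 + \sqrt{5}}}{5} \approx -1007.7$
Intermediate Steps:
$j = \sqrt{5} \approx 2.2361$
$D{\left(T,f \right)} = \sqrt{T + \sqrt{5}}$ ($D{\left(T,f \right)} = \sqrt{\sqrt{5} + T} = \sqrt{T + \sqrt{5}}$)
$S{\left(t,l \right)} = - \frac{t}{5} - \frac{\sqrt{-2 + \sqrt{5}}}{5}$ ($S{\left(t,l \right)} = \frac{\sqrt{-2 + \sqrt{5}} + t}{-7 + 2} = \frac{t + \sqrt{-2 + \sqrt{5}}}{-5} = \left(t + \sqrt{-2 + \sqrt{5}}\right) \left(- \frac{1}{5}\right) = - \frac{t}{5} - \frac{\sqrt{-2 + \sqrt{5}}}{5}$)
$a = -12$
$167 a S{\left(-3,9 \right)} = 167 \left(-12\right) \left(\left(- \frac{1}{5}\right) \left(-3\right) - \frac{\sqrt{-2 + \sqrt{5}}}{5}\right) = - 2004 \left(\frac{3}{5} - \frac{\sqrt{-2 + \sqrt{5}}}{5}\right) = - \frac{6012}{5} + \frac{2004 \sqrt{-2 + \sqrt{5}}}{5}$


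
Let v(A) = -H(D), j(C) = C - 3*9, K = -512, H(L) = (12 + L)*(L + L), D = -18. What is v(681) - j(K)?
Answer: 323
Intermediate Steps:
H(L) = 2*L*(12 + L) (H(L) = (12 + L)*(2*L) = 2*L*(12 + L))
j(C) = -27 + C (j(C) = C - 27 = -27 + C)
v(A) = -216 (v(A) = -2*(-18)*(12 - 18) = -2*(-18)*(-6) = -1*216 = -216)
v(681) - j(K) = -216 - (-27 - 512) = -216 - 1*(-539) = -216 + 539 = 323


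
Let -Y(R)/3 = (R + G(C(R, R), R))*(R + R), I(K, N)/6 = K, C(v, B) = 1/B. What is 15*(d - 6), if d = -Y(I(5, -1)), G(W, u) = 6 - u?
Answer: 16110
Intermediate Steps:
I(K, N) = 6*K
Y(R) = -36*R (Y(R) = -3*(R + (6 - R))*(R + R) = -18*2*R = -36*R)
d = 1080 (d = -(-36)*6*5 = -(-36)*30 = -1*(-1080) = 1080)
15*(d - 6) = 15*(1080 - 6) = 15*1074 = 16110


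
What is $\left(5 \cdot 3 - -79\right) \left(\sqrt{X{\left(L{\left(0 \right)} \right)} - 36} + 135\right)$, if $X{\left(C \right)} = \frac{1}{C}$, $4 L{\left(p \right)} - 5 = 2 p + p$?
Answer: $12690 + \frac{376 i \sqrt{55}}{5} \approx 12690.0 + 557.7 i$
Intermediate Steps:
$L{\left(p \right)} = \frac{5}{4} + \frac{3 p}{4}$ ($L{\left(p \right)} = \frac{5}{4} + \frac{2 p + p}{4} = \frac{5}{4} + \frac{3 p}{4}$)
$\left(5 \cdot 3 - -79\right) \left(\sqrt{X{\left(L{\left(0 \right)} \right)} - 36} + 135\right) = \left(5 \cdot 3 - -79\right) \left(\sqrt{\frac{1}{\frac{5}{4} + \frac{3}{4} \cdot 0} - 36} + 135\right) = \left(15 + 79\right) \left(\sqrt{\frac{1}{\frac{5}{4} + 0} - 36} + 135\right) = 94 \left(\sqrt{\frac{1}{\frac{5}{4}} - 36} + 135\right) = 94 \left(\sqrt{\frac{4}{5} - 36} + 135\right) = 94 \left(\sqrt{- \frac{176}{5}} + 135\right) = 94 \left(\frac{4 i \sqrt{55}}{5} + 135\right) = 94 \left(135 + \frac{4 i \sqrt{55}}{5}\right) = 12690 + \frac{376 i \sqrt{55}}{5}$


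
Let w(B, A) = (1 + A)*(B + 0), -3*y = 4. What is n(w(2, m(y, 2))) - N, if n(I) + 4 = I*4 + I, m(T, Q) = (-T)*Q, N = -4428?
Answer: 13382/3 ≈ 4460.7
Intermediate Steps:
y = -4/3 (y = -⅓*4 = -4/3 ≈ -1.3333)
m(T, Q) = -Q*T
w(B, A) = B*(1 + A) (w(B, A) = (1 + A)*B = B*(1 + A))
n(I) = -4 + 5*I (n(I) = -4 + (I*4 + I) = -4 + (4*I + I) = -4 + 5*I)
n(w(2, m(y, 2))) - N = (-4 + 5*(2*(1 - 1*2*(-4/3)))) - 1*(-4428) = (-4 + 5*(2*(1 + 8/3))) + 4428 = (-4 + 5*(2*(11/3))) + 4428 = (-4 + 5*(22/3)) + 4428 = (-4 + 110/3) + 4428 = 98/3 + 4428 = 13382/3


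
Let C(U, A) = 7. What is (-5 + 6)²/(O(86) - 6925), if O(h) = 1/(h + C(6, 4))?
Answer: -93/644024 ≈ -0.00014440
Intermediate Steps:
O(h) = 1/(7 + h) (O(h) = 1/(h + 7) = 1/(7 + h))
(-5 + 6)²/(O(86) - 6925) = (-5 + 6)²/(1/(7 + 86) - 6925) = 1²/(1/93 - 6925) = 1/(1/93 - 6925) = 1/(-644024/93) = -93/644024*1 = -93/644024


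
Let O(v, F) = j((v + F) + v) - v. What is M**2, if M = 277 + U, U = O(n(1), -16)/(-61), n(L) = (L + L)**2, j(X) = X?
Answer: 285914281/3721 ≈ 76838.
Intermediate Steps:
n(L) = 4*L**2 (n(L) = (2*L)**2 = 4*L**2)
O(v, F) = F + v (O(v, F) = ((v + F) + v) - v = ((F + v) + v) - v = (F + 2*v) - v = F + v)
U = 12/61 (U = (-16 + 4*1**2)/(-61) = (-16 + 4*1)*(-1/61) = (-16 + 4)*(-1/61) = -12*(-1/61) = 12/61 ≈ 0.19672)
M = 16909/61 (M = 277 + 12/61 = 16909/61 ≈ 277.20)
M**2 = (16909/61)**2 = 285914281/3721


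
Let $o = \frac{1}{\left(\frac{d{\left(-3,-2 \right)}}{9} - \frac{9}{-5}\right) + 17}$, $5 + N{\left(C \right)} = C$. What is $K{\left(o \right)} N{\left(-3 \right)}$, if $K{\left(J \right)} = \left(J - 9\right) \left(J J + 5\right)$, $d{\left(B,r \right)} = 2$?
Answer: $\frac{28075634595}{78402752} \approx 358.1$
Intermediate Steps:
$N{\left(C \right)} = -5 + C$
$o = \frac{45}{856}$ ($o = \frac{1}{\left(\frac{2}{9} - \frac{9}{-5}\right) + 17} = \frac{1}{\left(2 \cdot \frac{1}{9} - - \frac{9}{5}\right) + 17} = \frac{1}{\left(\frac{2}{9} + \frac{9}{5}\right) + 17} = \frac{1}{\frac{91}{45} + 17} = \frac{1}{\frac{856}{45}} = \frac{45}{856} \approx 0.05257$)
$K{\left(J \right)} = \left(-9 + J\right) \left(5 + J^{2}\right)$ ($K{\left(J \right)} = \left(-9 + J\right) \left(J^{2} + 5\right) = \left(-9 + J\right) \left(5 + J^{2}\right)$)
$K{\left(o \right)} N{\left(-3 \right)} = \left(-45 + \left(\frac{45}{856}\right)^{3} - 9 \left(\frac{45}{856}\right)^{2} + 5 \cdot \frac{45}{856}\right) \left(-5 - 3\right) = \left(-45 + \frac{91125}{627222016} - \frac{18225}{732736} + \frac{225}{856}\right) \left(-8\right) = \left(- \frac{28075634595}{627222016}\right) \left(-8\right) = \frac{28075634595}{78402752}$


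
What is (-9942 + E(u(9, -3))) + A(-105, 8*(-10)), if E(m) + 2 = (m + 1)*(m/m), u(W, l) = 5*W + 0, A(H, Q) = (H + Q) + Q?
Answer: -10163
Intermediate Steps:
A(H, Q) = H + 2*Q
u(W, l) = 5*W
E(m) = -1 + m (E(m) = -2 + (m + 1)*(m/m) = -2 + (1 + m)*1 = -2 + (1 + m) = -1 + m)
(-9942 + E(u(9, -3))) + A(-105, 8*(-10)) = (-9942 + (-1 + 5*9)) + (-105 + 2*(8*(-10))) = (-9942 + (-1 + 45)) + (-105 + 2*(-80)) = (-9942 + 44) + (-105 - 160) = -9898 - 265 = -10163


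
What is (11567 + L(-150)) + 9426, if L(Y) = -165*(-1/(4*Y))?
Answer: 839709/40 ≈ 20993.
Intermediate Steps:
L(Y) = 165/(4*Y) (L(Y) = -(-165)/(4*Y) = 165/(4*Y))
(11567 + L(-150)) + 9426 = (11567 + (165/4)/(-150)) + 9426 = (11567 + (165/4)*(-1/150)) + 9426 = (11567 - 11/40) + 9426 = 462669/40 + 9426 = 839709/40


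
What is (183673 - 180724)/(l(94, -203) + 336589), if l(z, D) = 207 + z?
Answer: 2949/336890 ≈ 0.0087536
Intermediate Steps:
(183673 - 180724)/(l(94, -203) + 336589) = (183673 - 180724)/((207 + 94) + 336589) = 2949/(301 + 336589) = 2949/336890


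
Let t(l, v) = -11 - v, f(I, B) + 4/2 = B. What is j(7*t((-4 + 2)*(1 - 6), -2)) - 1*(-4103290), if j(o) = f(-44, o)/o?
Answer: 258507335/63 ≈ 4.1033e+6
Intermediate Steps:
f(I, B) = -2 + B
j(o) = (-2 + o)/o
j(7*t((-4 + 2)*(1 - 6), -2)) - 1*(-4103290) = (-2 + 7*(-11 - 1*(-2)))/((7*(-11 - 1*(-2)))) - 1*(-4103290) = (-2 + 7*(-11 + 2))/((7*(-11 + 2))) + 4103290 = (-2 + 7*(-9))/((7*(-9))) + 4103290 = (-2 - 63)/(-63) + 4103290 = -1/63*(-65) + 4103290 = 65/63 + 4103290 = 258507335/63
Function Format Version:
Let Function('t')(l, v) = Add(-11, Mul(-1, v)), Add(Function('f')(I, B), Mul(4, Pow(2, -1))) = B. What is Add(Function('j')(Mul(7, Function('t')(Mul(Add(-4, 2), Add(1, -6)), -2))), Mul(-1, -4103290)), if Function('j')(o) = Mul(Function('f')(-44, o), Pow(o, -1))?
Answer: Rational(258507335, 63) ≈ 4.1033e+6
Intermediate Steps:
Function('f')(I, B) = Add(-2, B)
Function('j')(o) = Mul(Pow(o, -1), Add(-2, o)) (Function('j')(o) = Mul(Add(-2, o), Pow(o, -1)) = Mul(Pow(o, -1), Add(-2, o)))
Add(Function('j')(Mul(7, Function('t')(Mul(Add(-4, 2), Add(1, -6)), -2))), Mul(-1, -4103290)) = Add(Mul(Pow(Mul(7, Add(-11, Mul(-1, -2))), -1), Add(-2, Mul(7, Add(-11, Mul(-1, -2))))), Mul(-1, -4103290)) = Add(Mul(Pow(Mul(7, Add(-11, 2)), -1), Add(-2, Mul(7, Add(-11, 2)))), 4103290) = Add(Mul(Pow(Mul(7, -9), -1), Add(-2, Mul(7, -9))), 4103290) = Add(Mul(Pow(-63, -1), Add(-2, -63)), 4103290) = Add(Mul(Rational(-1, 63), -65), 4103290) = Add(Rational(65, 63), 4103290) = Rational(258507335, 63)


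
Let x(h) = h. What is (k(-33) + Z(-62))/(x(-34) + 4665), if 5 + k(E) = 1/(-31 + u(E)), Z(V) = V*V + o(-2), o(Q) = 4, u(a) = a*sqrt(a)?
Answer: 141798983/170874638 + 3*I*sqrt(33)/15534058 ≈ 0.82984 + 1.1094e-6*I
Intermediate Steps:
u(a) = a**(3/2)
Z(V) = 4 + V**2 (Z(V) = V*V + 4 = V**2 + 4 = 4 + V**2)
k(E) = -5 + 1/(-31 + E**(3/2))
(k(-33) + Z(-62))/(x(-34) + 4665) = ((156 - (-165)*I*sqrt(33))/(-31 + (-33)**(3/2)) + (4 + (-62)**2))/(-34 + 4665) = ((156 - (-165)*I*sqrt(33))/(-31 - 33*I*sqrt(33)) + (4 + 3844))/4631 = ((156 + 165*I*sqrt(33))/(-31 - 33*I*sqrt(33)) + 3848)*(1/4631) = (3848 + (156 + 165*I*sqrt(33))/(-31 - 33*I*sqrt(33)))*(1/4631) = 3848/4631 + (156 + 165*I*sqrt(33))/(4631*(-31 - 33*I*sqrt(33)))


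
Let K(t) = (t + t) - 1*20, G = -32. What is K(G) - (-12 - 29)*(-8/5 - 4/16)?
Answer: -3197/20 ≈ -159.85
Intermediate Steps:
K(t) = -20 + 2*t (K(t) = 2*t - 20 = -20 + 2*t)
K(G) - (-12 - 29)*(-8/5 - 4/16) = (-20 + 2*(-32)) - (-12 - 29)*(-8/5 - 4/16) = (-20 - 64) - (-41)*(-8*⅕ - 4*1/16) = -84 - (-41)*(-8/5 - ¼) = -84 - (-41)*(-37)/20 = -84 - 1*1517/20 = -84 - 1517/20 = -3197/20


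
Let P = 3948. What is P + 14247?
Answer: 18195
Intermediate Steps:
P + 14247 = 3948 + 14247 = 18195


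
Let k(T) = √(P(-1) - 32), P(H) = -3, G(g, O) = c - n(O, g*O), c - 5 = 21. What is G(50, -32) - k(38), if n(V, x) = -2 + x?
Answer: 1628 - I*√35 ≈ 1628.0 - 5.9161*I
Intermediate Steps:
c = 26 (c = 5 + 21 = 26)
G(g, O) = 28 - O*g (G(g, O) = 26 - (-2 + g*O) = 26 - (-2 + O*g) = 26 + (2 - O*g) = 28 - O*g)
k(T) = I*√35 (k(T) = √(-3 - 32) = √(-35) = I*√35)
G(50, -32) - k(38) = (28 - 1*(-32)*50) - I*√35 = (28 + 1600) - I*√35 = 1628 - I*√35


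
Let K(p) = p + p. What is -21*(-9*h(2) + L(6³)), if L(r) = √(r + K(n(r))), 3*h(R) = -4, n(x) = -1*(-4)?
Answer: -252 - 84*√14 ≈ -566.30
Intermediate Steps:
n(x) = 4
h(R) = -4/3 (h(R) = (⅓)*(-4) = -4/3)
K(p) = 2*p
L(r) = √(8 + r) (L(r) = √(r + 2*4) = √(r + 8) = √(8 + r))
-21*(-9*h(2) + L(6³)) = -21*(-9*(-4/3) + √(8 + 6³)) = -21*(12 + √(8 + 216)) = -21*(12 + √224) = -21*(12 + 4*√14) = -252 - 84*√14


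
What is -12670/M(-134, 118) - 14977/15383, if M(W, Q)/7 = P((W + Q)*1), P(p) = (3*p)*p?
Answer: -19672783/5907072 ≈ -3.3304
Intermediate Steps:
P(p) = 3*p²
M(W, Q) = 21*(Q + W)² (M(W, Q) = 7*(3*((W + Q)*1)²) = 7*(3*((Q + W)*1)²) = 7*(3*(Q + W)²) = 21*(Q + W)²)
-12670/M(-134, 118) - 14977/15383 = -12670*1/(21*(118 - 134)²) - 14977/15383 = -12670/(21*(-16)²) - 14977*1/15383 = -12670/(21*256) - 14977/15383 = -12670/5376 - 14977/15383 = -12670*1/5376 - 14977/15383 = -905/384 - 14977/15383 = -19672783/5907072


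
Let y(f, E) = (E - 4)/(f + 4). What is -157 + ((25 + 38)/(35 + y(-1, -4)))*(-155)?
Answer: -44524/97 ≈ -459.01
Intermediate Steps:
y(f, E) = (-4 + E)/(4 + f)
-157 + ((25 + 38)/(35 + y(-1, -4)))*(-155) = -157 + ((25 + 38)/(35 + (-4 - 4)/(4 - 1)))*(-155) = -157 + (63/(35 - 8/3))*(-155) = -157 + (63/(97/3))*(-155) = -157 + (63*(3/97))*(-155) = -157 + (189/97)*(-155) = -157 - 29295/97 = -44524/97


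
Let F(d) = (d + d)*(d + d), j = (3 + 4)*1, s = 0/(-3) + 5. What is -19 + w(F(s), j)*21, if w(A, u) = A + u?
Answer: 2228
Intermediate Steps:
s = 5 (s = 0*(-⅓) + 5 = 0 + 5 = 5)
j = 7 (j = 7*1 = 7)
F(d) = 4*d² (F(d) = (2*d)*(2*d) = 4*d²)
-19 + w(F(s), j)*21 = -19 + (4*5² + 7)*21 = -19 + (4*25 + 7)*21 = -19 + (100 + 7)*21 = -19 + 107*21 = -19 + 2247 = 2228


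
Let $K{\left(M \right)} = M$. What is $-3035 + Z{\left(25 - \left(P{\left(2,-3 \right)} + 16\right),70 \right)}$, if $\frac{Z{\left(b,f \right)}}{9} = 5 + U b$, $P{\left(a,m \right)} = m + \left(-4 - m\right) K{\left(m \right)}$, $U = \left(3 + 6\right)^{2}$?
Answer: $3571$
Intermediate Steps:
$U = 81$ ($U = 9^{2} = 81$)
$P{\left(a,m \right)} = m + m \left(-4 - m\right)$ ($P{\left(a,m \right)} = m + \left(-4 - m\right) m = m + m \left(-4 - m\right)$)
$Z{\left(b,f \right)} = 45 + 729 b$ ($Z{\left(b,f \right)} = 9 \left(5 + 81 b\right) = 45 + 729 b$)
$-3035 + Z{\left(25 - \left(P{\left(2,-3 \right)} + 16\right),70 \right)} = -3035 + \left(45 + 729 \left(25 - \left(- 3 \left(-3 - -3\right) + 16\right)\right)\right) = -3035 + \left(45 + 729 \left(25 - \left(- 3 \left(-3 + 3\right) + 16\right)\right)\right) = -3035 + \left(45 + 729 \left(25 - \left(\left(-3\right) 0 + 16\right)\right)\right) = -3035 + \left(45 + 729 \left(25 - \left(0 + 16\right)\right)\right) = -3035 + \left(45 + 729 \left(25 - 16\right)\right) = -3035 + \left(45 + 729 \cdot 9\right) = -3035 + \left(45 + 6561\right) = -3035 + 6606 = 3571$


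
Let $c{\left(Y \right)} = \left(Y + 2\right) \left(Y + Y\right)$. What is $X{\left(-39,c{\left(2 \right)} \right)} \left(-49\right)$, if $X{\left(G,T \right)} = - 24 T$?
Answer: $18816$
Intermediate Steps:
$c{\left(Y \right)} = 2 Y \left(2 + Y\right)$ ($c{\left(Y \right)} = \left(2 + Y\right) 2 Y = 2 Y \left(2 + Y\right)$)
$X{\left(-39,c{\left(2 \right)} \right)} \left(-49\right) = - 24 \cdot 2 \cdot 2 \left(2 + 2\right) \left(-49\right) = - 24 \cdot 2 \cdot 2 \cdot 4 \left(-49\right) = \left(-24\right) 16 \left(-49\right) = \left(-384\right) \left(-49\right) = 18816$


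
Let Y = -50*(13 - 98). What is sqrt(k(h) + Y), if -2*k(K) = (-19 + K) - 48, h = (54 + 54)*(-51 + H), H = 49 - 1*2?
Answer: sqrt(17998)/2 ≈ 67.078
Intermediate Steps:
H = 47 (H = 49 - 2 = 47)
h = -432 (h = (54 + 54)*(-51 + 47) = 108*(-4) = -432)
Y = 4250 (Y = -50*(-85) = 4250)
k(K) = 67/2 - K/2 (k(K) = -((-19 + K) - 48)/2 = -(-67 + K)/2 = 67/2 - K/2)
sqrt(k(h) + Y) = sqrt((67/2 - 1/2*(-432)) + 4250) = sqrt((67/2 + 216) + 4250) = sqrt(499/2 + 4250) = sqrt(8999/2) = sqrt(17998)/2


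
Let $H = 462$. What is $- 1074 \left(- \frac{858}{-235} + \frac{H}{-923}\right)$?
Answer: $- \frac{733932936}{216905} \approx -3383.7$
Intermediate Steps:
$- 1074 \left(- \frac{858}{-235} + \frac{H}{-923}\right) = - 1074 \left(- \frac{858}{-235} + \frac{462}{-923}\right) = - 1074 \left(\left(-858\right) \left(- \frac{1}{235}\right) + 462 \left(- \frac{1}{923}\right)\right) = - 1074 \left(\frac{858}{235} - \frac{462}{923}\right) = \left(-1074\right) \frac{683364}{216905} = - \frac{733932936}{216905}$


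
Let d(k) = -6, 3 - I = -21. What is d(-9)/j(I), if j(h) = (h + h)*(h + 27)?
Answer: -1/408 ≈ -0.0024510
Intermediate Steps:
I = 24 (I = 3 - 1*(-21) = 3 + 21 = 24)
j(h) = 2*h*(27 + h) (j(h) = (2*h)*(27 + h) = 2*h*(27 + h))
d(-9)/j(I) = -6*1/(48*(27 + 24)) = -6/(2*24*51) = -6/2448 = -6*1/2448 = -1/408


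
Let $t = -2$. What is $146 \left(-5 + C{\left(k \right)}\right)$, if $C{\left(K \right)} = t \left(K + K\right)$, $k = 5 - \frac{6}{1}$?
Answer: $-146$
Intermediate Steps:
$k = -1$ ($k = 5 - 6 \cdot 1 = 5 - 6 = -1$)
$C{\left(K \right)} = - 4 K$ ($C{\left(K \right)} = - 2 \left(K + K\right) = - 2 \cdot 2 K = - 4 K$)
$146 \left(-5 + C{\left(k \right)}\right) = 146 \left(-5 - -4\right) = 146 \left(-5 + 4\right) = 146 \left(-1\right) = -146$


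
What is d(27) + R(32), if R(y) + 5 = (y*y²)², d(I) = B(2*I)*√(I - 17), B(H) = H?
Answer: 1073741819 + 54*√10 ≈ 1.0737e+9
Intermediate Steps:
d(I) = 2*I*√(-17 + I) (d(I) = (2*I)*√(I - 17) = (2*I)*√(-17 + I) = 2*I*√(-17 + I))
R(y) = -5 + y⁶ (R(y) = -5 + (y*y²)² = -5 + (y³)² = -5 + y⁶)
d(27) + R(32) = 2*27*√(-17 + 27) + (-5 + 32⁶) = 2*27*√10 + (-5 + 1073741824) = 54*√10 + 1073741819 = 1073741819 + 54*√10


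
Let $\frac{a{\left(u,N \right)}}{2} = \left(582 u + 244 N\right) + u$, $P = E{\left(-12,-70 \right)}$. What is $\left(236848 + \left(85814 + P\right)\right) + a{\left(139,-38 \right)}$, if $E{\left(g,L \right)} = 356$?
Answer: $466548$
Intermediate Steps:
$P = 356$
$a{\left(u,N \right)} = 488 N + 1166 u$ ($a{\left(u,N \right)} = 2 \left(\left(582 u + 244 N\right) + u\right) = 2 \left(\left(244 N + 582 u\right) + u\right) = 2 \left(244 N + 583 u\right) = 488 N + 1166 u$)
$\left(236848 + \left(85814 + P\right)\right) + a{\left(139,-38 \right)} = \left(236848 + \left(85814 + 356\right)\right) + \left(488 \left(-38\right) + 1166 \cdot 139\right) = \left(236848 + 86170\right) + \left(-18544 + 162074\right) = 323018 + 143530 = 466548$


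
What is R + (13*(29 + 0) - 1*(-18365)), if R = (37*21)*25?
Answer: 38167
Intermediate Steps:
R = 19425 (R = 777*25 = 19425)
R + (13*(29 + 0) - 1*(-18365)) = 19425 + (13*(29 + 0) - 1*(-18365)) = 19425 + (13*29 + 18365) = 19425 + (377 + 18365) = 19425 + 18742 = 38167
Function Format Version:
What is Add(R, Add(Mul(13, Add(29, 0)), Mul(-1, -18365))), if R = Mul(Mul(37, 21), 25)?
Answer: 38167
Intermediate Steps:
R = 19425 (R = Mul(777, 25) = 19425)
Add(R, Add(Mul(13, Add(29, 0)), Mul(-1, -18365))) = Add(19425, Add(Mul(13, Add(29, 0)), Mul(-1, -18365))) = Add(19425, Add(Mul(13, 29), 18365)) = Add(19425, Add(377, 18365)) = Add(19425, 18742) = 38167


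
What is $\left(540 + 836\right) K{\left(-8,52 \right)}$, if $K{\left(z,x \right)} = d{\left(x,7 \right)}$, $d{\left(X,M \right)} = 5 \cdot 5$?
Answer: $34400$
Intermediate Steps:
$d{\left(X,M \right)} = 25$
$K{\left(z,x \right)} = 25$
$\left(540 + 836\right) K{\left(-8,52 \right)} = \left(540 + 836\right) 25 = 1376 \cdot 25 = 34400$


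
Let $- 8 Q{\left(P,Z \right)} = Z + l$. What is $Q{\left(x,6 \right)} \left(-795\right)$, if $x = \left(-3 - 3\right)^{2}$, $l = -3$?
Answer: $\frac{2385}{8} \approx 298.13$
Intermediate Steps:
$x = 36$ ($x = \left(-6\right)^{2} = 36$)
$Q{\left(P,Z \right)} = \frac{3}{8} - \frac{Z}{8}$ ($Q{\left(P,Z \right)} = - \frac{Z - 3}{8} = - \frac{-3 + Z}{8} = \frac{3}{8} - \frac{Z}{8}$)
$Q{\left(x,6 \right)} \left(-795\right) = \left(\frac{3}{8} - \frac{3}{4}\right) \left(-795\right) = \left(- \frac{3}{8}\right) \left(-795\right) = \frac{2385}{8}$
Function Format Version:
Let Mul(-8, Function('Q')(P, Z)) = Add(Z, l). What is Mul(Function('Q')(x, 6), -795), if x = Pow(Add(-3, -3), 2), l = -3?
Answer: Rational(2385, 8) ≈ 298.13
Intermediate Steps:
x = 36 (x = Pow(-6, 2) = 36)
Function('Q')(P, Z) = Add(Rational(3, 8), Mul(Rational(-1, 8), Z)) (Function('Q')(P, Z) = Mul(Rational(-1, 8), Add(Z, -3)) = Mul(Rational(-1, 8), Add(-3, Z)) = Add(Rational(3, 8), Mul(Rational(-1, 8), Z)))
Mul(Function('Q')(x, 6), -795) = Mul(Add(Rational(3, 8), Mul(Rational(-1, 8), 6)), -795) = Mul(Add(Rational(3, 8), Rational(-3, 4)), -795) = Mul(Rational(-3, 8), -795) = Rational(2385, 8)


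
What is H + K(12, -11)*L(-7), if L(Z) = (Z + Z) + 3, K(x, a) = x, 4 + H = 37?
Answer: -99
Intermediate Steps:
H = 33 (H = -4 + 37 = 33)
L(Z) = 3 + 2*Z (L(Z) = 2*Z + 3 = 3 + 2*Z)
H + K(12, -11)*L(-7) = 33 + 12*(3 + 2*(-7)) = 33 + 12*(3 - 14) = 33 + 12*(-11) = 33 - 132 = -99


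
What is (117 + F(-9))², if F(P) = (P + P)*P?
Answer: 77841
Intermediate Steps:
F(P) = 2*P² (F(P) = (2*P)*P = 2*P²)
(117 + F(-9))² = (117 + 2*(-9)²)² = (117 + 2*81)² = (117 + 162)² = 279² = 77841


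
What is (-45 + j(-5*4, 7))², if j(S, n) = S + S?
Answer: 7225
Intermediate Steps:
j(S, n) = 2*S
(-45 + j(-5*4, 7))² = (-45 + 2*(-5*4))² = (-45 + 2*(-20))² = (-45 - 40)² = (-85)² = 7225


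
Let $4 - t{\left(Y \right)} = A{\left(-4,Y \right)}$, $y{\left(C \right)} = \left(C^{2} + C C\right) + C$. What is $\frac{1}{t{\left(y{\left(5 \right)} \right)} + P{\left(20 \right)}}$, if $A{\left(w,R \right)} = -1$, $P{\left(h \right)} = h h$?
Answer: $\frac{1}{405} \approx 0.0024691$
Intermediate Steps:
$P{\left(h \right)} = h^{2}$
$y{\left(C \right)} = C + 2 C^{2}$ ($y{\left(C \right)} = \left(C^{2} + C^{2}\right) + C = 2 C^{2} + C = C + 2 C^{2}$)
$t{\left(Y \right)} = 5$ ($t{\left(Y \right)} = 4 - -1 = 4 + 1 = 5$)
$\frac{1}{t{\left(y{\left(5 \right)} \right)} + P{\left(20 \right)}} = \frac{1}{5 + 20^{2}} = \frac{1}{5 + 400} = \frac{1}{405}$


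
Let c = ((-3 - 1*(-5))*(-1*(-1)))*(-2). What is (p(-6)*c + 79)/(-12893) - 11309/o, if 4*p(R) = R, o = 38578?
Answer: -149086067/497386154 ≈ -0.29974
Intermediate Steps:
p(R) = R/4
c = -4 (c = ((-3 + 5)*1)*(-2) = (2*1)*(-2) = 2*(-2) = -4)
(p(-6)*c + 79)/(-12893) - 11309/o = (((¼)*(-6))*(-4) + 79)/(-12893) - 11309/38578 = (-3/2*(-4) + 79)*(-1/12893) - 11309*1/38578 = (6 + 79)*(-1/12893) - 11309/38578 = 85*(-1/12893) - 11309/38578 = -85/12893 - 11309/38578 = -149086067/497386154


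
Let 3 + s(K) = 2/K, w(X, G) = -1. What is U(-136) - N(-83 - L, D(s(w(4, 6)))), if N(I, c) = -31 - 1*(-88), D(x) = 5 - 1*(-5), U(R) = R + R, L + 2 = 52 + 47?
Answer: -329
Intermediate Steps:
s(K) = -3 + 2/K
L = 97 (L = -2 + (52 + 47) = -2 + 99 = 97)
U(R) = 2*R
D(x) = 10 (D(x) = 5 + 5 = 10)
N(I, c) = 57 (N(I, c) = -31 + 88 = 57)
U(-136) - N(-83 - L, D(s(w(4, 6)))) = 2*(-136) - 1*57 = -272 - 57 = -329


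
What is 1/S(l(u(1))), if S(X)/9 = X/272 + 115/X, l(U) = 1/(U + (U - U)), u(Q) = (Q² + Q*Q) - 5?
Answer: -272/844563 ≈ -0.00032206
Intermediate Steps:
u(Q) = -5 + 2*Q² (u(Q) = (Q² + Q²) - 5 = 2*Q² - 5 = -5 + 2*Q²)
l(U) = 1/U (l(U) = 1/(U + 0) = 1/U)
S(X) = 1035/X + 9*X/272 (S(X) = 9*(X/272 + 115/X) = 9*(115/X + X/272) = 1035/X + 9*X/272)
1/S(l(u(1))) = 1/(1035/(1/(-5 + 2*1²)) + 9/(272*(-5 + 2*1²))) = 1/(1035/(1/(-5 + 2*1)) + 9/(272*(-5 + 2*1))) = 1/(1035/(1/(-5 + 2)) + 9/(272*(-5 + 2))) = 1/(1035/(1/(-3)) + (9/272)/(-3)) = 1/(1035/(-⅓) + (9/272)*(-⅓)) = 1/(1035*(-3) - 3/272) = 1/(-3105 - 3/272) = 1/(-844563/272) = -272/844563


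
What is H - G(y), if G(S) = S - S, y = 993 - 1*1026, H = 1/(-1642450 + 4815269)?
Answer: 1/3172819 ≈ 3.1518e-7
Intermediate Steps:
H = 1/3172819 ≈ 3.1518e-7
y = -33 (y = 993 - 1026 = -33)
G(S) = 0
H - G(y) = 1/3172819 - 1*0 = 1/3172819 + 0 = 1/3172819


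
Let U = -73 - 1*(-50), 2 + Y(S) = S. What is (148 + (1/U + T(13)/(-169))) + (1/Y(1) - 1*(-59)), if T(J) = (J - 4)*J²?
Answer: 4530/23 ≈ 196.96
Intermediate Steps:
Y(S) = -2 + S
T(J) = J²*(-4 + J) (T(J) = (-4 + J)*J² = J²*(-4 + J))
U = -23 (U = -73 + 50 = -23)
(148 + (1/U + T(13)/(-169))) + (1/Y(1) - 1*(-59)) = (148 + (1/(-23) + (13²*(-4 + 13))/(-169))) + (1/(-2 + 1) - 1*(-59)) = (148 + (1*(-1/23) + (169*9)*(-1/169))) + (1/(-1) + 59) = (148 + (-1/23 + 1521*(-1/169))) + (-1 + 59) = (148 + (-1/23 - 9)) + 58 = (148 - 208/23) + 58 = 3196/23 + 58 = 4530/23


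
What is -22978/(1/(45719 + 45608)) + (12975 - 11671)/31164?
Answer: -16349505480220/7791 ≈ -2.0985e+9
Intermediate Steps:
-22978/(1/(45719 + 45608)) + (12975 - 11671)/31164 = -22978/(1/91327) + 1304*(1/31164) = -22978/1/91327 + 326/7791 = -22978*91327 + 326/7791 = -2098511806 + 326/7791 = -16349505480220/7791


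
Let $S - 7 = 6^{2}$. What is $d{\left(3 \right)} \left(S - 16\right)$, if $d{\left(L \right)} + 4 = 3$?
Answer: $-27$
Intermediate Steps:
$d{\left(L \right)} = -1$ ($d{\left(L \right)} = -4 + 3 = -1$)
$S = 43$ ($S = 7 + 6^{2} = 7 + 36 = 43$)
$d{\left(3 \right)} \left(S - 16\right) = - (43 - 16) = \left(-1\right) 27 = -27$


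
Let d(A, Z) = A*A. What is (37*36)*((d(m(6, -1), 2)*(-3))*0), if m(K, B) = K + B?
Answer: 0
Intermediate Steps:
m(K, B) = B + K
d(A, Z) = A**2
(37*36)*((d(m(6, -1), 2)*(-3))*0) = (37*36)*(((-1 + 6)**2*(-3))*0) = 1332*((5**2*(-3))*0) = 1332*((25*(-3))*0) = 1332*(-75*0) = 1332*0 = 0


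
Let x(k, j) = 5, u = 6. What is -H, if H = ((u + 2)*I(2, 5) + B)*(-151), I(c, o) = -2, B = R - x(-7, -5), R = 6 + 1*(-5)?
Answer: -3020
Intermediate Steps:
R = 1 (R = 6 - 5 = 1)
B = -4 (B = 1 - 1*5 = 1 - 5 = -4)
H = 3020 (H = ((6 + 2)*(-2) - 4)*(-151) = (8*(-2) - 4)*(-151) = (-16 - 4)*(-151) = -20*(-151) = 3020)
-H = -1*3020 = -3020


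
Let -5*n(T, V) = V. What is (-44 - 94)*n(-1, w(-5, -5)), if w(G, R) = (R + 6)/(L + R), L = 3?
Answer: -69/5 ≈ -13.800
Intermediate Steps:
w(G, R) = (6 + R)/(3 + R) (w(G, R) = (R + 6)/(3 + R) = (6 + R)/(3 + R))
n(T, V) = -V/5
(-44 - 94)*n(-1, w(-5, -5)) = (-44 - 94)*(-(6 - 5)/(5*(3 - 5))) = -(-138)*1/(-2)/5 = -(-138)*(-½*1)/5 = -(-138)*(-1)/(5*2) = -138*⅒ = -69/5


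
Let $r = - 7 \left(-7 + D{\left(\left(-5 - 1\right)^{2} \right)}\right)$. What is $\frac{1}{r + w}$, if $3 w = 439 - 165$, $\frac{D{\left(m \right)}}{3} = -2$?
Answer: $\frac{3}{547} \approx 0.0054845$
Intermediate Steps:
$D{\left(m \right)} = -6$ ($D{\left(m \right)} = 3 \left(-2\right) = -6$)
$w = \frac{274}{3}$ ($w = \frac{439 - 165}{3} = \frac{1}{3} \cdot 274 = \frac{274}{3} \approx 91.333$)
$r = 91$ ($r = - 7 \left(-7 - 6\right) = \left(-7\right) \left(-13\right) = 91$)
$\frac{1}{r + w} = \frac{1}{91 + \frac{274}{3}} = \frac{1}{\frac{547}{3}} = \frac{3}{547}$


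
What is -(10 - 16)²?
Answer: -36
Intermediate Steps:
-(10 - 16)² = -1*(-6)² = -1*36 = -36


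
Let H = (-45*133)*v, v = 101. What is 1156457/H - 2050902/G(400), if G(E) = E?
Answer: -124020207827/24179400 ≈ -5129.2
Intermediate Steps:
H = -604485 (H = -45*133*101 = -5985*101 = -604485)
1156457/H - 2050902/G(400) = 1156457/(-604485) - 2050902/400 = 1156457*(-1/604485) - 2050902*1/400 = -1156457/604485 - 1025451/200 = -124020207827/24179400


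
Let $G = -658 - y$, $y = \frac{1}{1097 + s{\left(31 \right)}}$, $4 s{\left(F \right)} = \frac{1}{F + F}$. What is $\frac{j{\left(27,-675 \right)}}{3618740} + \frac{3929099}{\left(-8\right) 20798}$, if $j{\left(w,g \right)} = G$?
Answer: $- \frac{967060422918733839}{40951409590095280} \approx -23.615$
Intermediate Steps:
$s{\left(F \right)} = \frac{1}{8 F}$ ($s{\left(F \right)} = \frac{1}{4 \left(F + F\right)} = \frac{1}{4 \cdot 2 F} = \frac{\frac{1}{2} \frac{1}{F}}{4} = \frac{1}{8 F}$)
$y = \frac{248}{272057}$ ($y = \frac{1}{1097 + \frac{1}{8 \cdot 31}} = \frac{1}{1097 + \frac{1}{8} \cdot \frac{1}{31}} = \frac{1}{1097 + \frac{1}{248}} = \frac{1}{\frac{272057}{248}} = \frac{248}{272057} \approx 0.00091157$)
$G = - \frac{179013754}{272057}$ ($G = -658 - \frac{248}{272057} = - \frac{179013754}{272057} \approx -658.0$)
$j{\left(w,g \right)} = - \frac{179013754}{272057}$
$\frac{j{\left(27,-675 \right)}}{3618740} + \frac{3929099}{\left(-8\right) 20798} = - \frac{179013754}{272057 \cdot 3618740} + \frac{3929099}{\left(-8\right) 20798} = \left(- \frac{179013754}{272057}\right) \frac{1}{3618740} + \frac{3929099}{-166384} = - \frac{89506877}{492251774090} + 3929099 \left(- \frac{1}{166384}\right) = - \frac{89506877}{492251774090} - \frac{3929099}{166384} = - \frac{967060422918733839}{40951409590095280}$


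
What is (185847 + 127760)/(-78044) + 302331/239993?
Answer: -51668364187/18730013692 ≈ -2.7586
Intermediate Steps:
(185847 + 127760)/(-78044) + 302331/239993 = 313607*(-1/78044) + 302331*(1/239993) = -313607/78044 + 302331/239993 = -51668364187/18730013692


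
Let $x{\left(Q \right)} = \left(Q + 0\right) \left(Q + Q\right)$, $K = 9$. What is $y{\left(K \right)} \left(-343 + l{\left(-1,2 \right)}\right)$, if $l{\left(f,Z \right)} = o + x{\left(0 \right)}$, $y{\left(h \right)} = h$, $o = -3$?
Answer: $-3114$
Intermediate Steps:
$x{\left(Q \right)} = 2 Q^{2}$ ($x{\left(Q \right)} = Q 2 Q = 2 Q^{2}$)
$l{\left(f,Z \right)} = -3$ ($l{\left(f,Z \right)} = -3 + 2 \cdot 0^{2} = -3 + 2 \cdot 0 = -3 + 0 = -3$)
$y{\left(K \right)} \left(-343 + l{\left(-1,2 \right)}\right) = 9 \left(-343 - 3\right) = 9 \left(-346\right) = -3114$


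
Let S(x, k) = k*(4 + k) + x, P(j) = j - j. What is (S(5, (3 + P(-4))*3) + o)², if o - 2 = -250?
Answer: 15876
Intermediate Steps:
o = -248 (o = 2 - 250 = -248)
P(j) = 0
S(x, k) = x + k*(4 + k)
(S(5, (3 + P(-4))*3) + o)² = ((5 + ((3 + 0)*3)² + 4*((3 + 0)*3)) - 248)² = ((5 + (3*3)² + 4*(3*3)) - 248)² = ((5 + 9² + 4*9) - 248)² = ((5 + 81 + 36) - 248)² = (122 - 248)² = (-126)² = 15876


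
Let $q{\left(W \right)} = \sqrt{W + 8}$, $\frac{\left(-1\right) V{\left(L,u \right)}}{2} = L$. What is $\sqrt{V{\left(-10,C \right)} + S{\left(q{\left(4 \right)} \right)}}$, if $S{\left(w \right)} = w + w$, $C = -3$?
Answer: $2 \sqrt{5 + \sqrt{3}} \approx 5.1892$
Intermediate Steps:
$V{\left(L,u \right)} = - 2 L$
$q{\left(W \right)} = \sqrt{8 + W}$
$S{\left(w \right)} = 2 w$
$\sqrt{V{\left(-10,C \right)} + S{\left(q{\left(4 \right)} \right)}} = \sqrt{\left(-2\right) \left(-10\right) + 2 \sqrt{8 + 4}} = \sqrt{20 + 2 \sqrt{12}} = \sqrt{20 + 2 \cdot 2 \sqrt{3}} = \sqrt{20 + 4 \sqrt{3}}$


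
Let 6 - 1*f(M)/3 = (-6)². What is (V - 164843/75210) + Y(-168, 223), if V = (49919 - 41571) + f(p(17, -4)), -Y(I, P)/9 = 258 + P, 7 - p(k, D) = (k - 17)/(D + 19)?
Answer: 295335247/75210 ≈ 3926.8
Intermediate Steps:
p(k, D) = 7 - (-17 + k)/(19 + D) (p(k, D) = 7 - (k - 17)/(D + 19) = 7 - (-17 + k)/(19 + D))
f(M) = -90 (f(M) = 18 - 3*(-6)² = 18 - 3*36 = 18 - 108 = -90)
Y(I, P) = -2322 - 9*P (Y(I, P) = -9*(258 + P) = -2322 - 9*P)
V = 8258 (V = (49919 - 41571) - 90 = 8348 - 90 = 8258)
(V - 164843/75210) + Y(-168, 223) = (8258 - 164843/75210) + (-2322 - 9*223) = (8258 - 164843*1/75210) + (-2322 - 2007) = (8258 - 164843/75210) - 4329 = 620919337/75210 - 4329 = 295335247/75210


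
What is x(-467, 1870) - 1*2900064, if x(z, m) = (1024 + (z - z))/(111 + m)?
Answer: -5745025760/1981 ≈ -2.9001e+6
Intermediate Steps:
x(z, m) = 1024/(111 + m) (x(z, m) = (1024 + 0)/(111 + m) = 1024/(111 + m))
x(-467, 1870) - 1*2900064 = 1024/(111 + 1870) - 1*2900064 = 1024/1981 - 2900064 = -5745025760/1981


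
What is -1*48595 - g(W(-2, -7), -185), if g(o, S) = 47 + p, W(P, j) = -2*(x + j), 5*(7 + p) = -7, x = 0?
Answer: -243168/5 ≈ -48634.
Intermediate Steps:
p = -42/5 (p = -7 + (⅕)*(-7) = -7 - 7/5 = -42/5 ≈ -8.4000)
W(P, j) = -2*j (W(P, j) = -2*(0 + j) = -2*j)
g(o, S) = 193/5 (g(o, S) = 47 - 42/5 = 193/5)
-1*48595 - g(W(-2, -7), -185) = -1*48595 - 1*193/5 = -48595 - 193/5 = -243168/5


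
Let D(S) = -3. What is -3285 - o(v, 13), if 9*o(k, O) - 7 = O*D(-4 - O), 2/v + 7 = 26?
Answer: -29533/9 ≈ -3281.4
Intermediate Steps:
v = 2/19 (v = 2/(-7 + 26) = 2/19 ≈ 0.10526)
o(k, O) = 7/9 - O/3 (o(k, O) = 7/9 + (O*(-3))/9 = 7/9 + (-3*O)/9 = 7/9 - O/3)
-3285 - o(v, 13) = -3285 - (7/9 - ⅓*13) = -3285 - (7/9 - 13/3) = -3285 - 1*(-32/9) = -3285 + 32/9 = -29533/9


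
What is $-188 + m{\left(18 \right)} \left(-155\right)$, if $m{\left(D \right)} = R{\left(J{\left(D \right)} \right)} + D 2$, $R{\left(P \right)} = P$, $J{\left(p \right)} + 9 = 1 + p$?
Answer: $-7318$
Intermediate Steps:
$J{\left(p \right)} = -8 + p$ ($J{\left(p \right)} = -9 + \left(1 + p\right) = -8 + p$)
$m{\left(D \right)} = -8 + 3 D$ ($m{\left(D \right)} = \left(-8 + D\right) + D 2 = \left(-8 + D\right) + 2 D = -8 + 3 D$)
$-188 + m{\left(18 \right)} \left(-155\right) = -188 + \left(-8 + 3 \cdot 18\right) \left(-155\right) = -188 + \left(-8 + 54\right) \left(-155\right) = -188 + 46 \left(-155\right) = -188 - 7130 = -7318$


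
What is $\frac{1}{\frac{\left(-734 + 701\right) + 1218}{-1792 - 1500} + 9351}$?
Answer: $\frac{3292}{30782307} \approx 0.00010694$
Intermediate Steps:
$\frac{1}{\frac{\left(-734 + 701\right) + 1218}{-1792 - 1500} + 9351} = \frac{1}{\frac{-33 + 1218}{-3292} + 9351} = \frac{1}{1185 \left(- \frac{1}{3292}\right) + 9351} = \frac{1}{- \frac{1185}{3292} + 9351} = \frac{1}{\frac{30782307}{3292}} = \frac{3292}{30782307}$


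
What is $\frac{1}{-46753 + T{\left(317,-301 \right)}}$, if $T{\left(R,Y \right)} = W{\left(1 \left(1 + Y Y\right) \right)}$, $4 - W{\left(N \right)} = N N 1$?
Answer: $- \frac{1}{8208769153} \approx -1.2182 \cdot 10^{-10}$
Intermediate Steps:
$W{\left(N \right)} = 4 - N^{2}$ ($W{\left(N \right)} = 4 - N N 1 = 4 - N^{2} \cdot 1 = 4 - N^{2}$)
$T{\left(R,Y \right)} = 4 - \left(1 + Y^{2}\right)^{2}$ ($T{\left(R,Y \right)} = 4 - \left(1 \left(1 + Y Y\right)\right)^{2} = 4 - \left(1 \left(1 + Y^{2}\right)\right)^{2} = 4 - \left(1 + Y^{2}\right)^{2}$)
$\frac{1}{-46753 + T{\left(317,-301 \right)}} = \frac{1}{-46753 + \left(4 - \left(1 + \left(-301\right)^{2}\right)^{2}\right)} = \frac{1}{-46753 + \left(4 - \left(1 + 90601\right)^{2}\right)} = \frac{1}{-46753 + \left(4 - 90602^{2}\right)} = \frac{1}{-46753 + \left(4 - 8208722404\right)} = \frac{1}{-46753 - 8208722400} = \frac{1}{-8208769153} = - \frac{1}{8208769153}$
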